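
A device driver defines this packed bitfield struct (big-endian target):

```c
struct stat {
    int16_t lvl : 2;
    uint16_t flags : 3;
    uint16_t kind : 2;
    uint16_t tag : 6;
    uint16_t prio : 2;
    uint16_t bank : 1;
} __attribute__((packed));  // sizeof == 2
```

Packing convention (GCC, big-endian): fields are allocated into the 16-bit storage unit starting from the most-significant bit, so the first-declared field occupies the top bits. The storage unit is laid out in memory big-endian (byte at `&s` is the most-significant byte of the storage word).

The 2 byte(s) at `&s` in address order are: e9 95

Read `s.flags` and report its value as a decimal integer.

5

[0]=0xe9 [1]=0x95 (big-endian) → word 0xe995
lvl [14+:2] = (word>>14) & 0x3 = 3
flags [11+:3] = (word>>11) & 0x7 = 5  ←
kind [9+:2] = (word>>9) & 0x3 = 0
tag [3+:6] = (word>>3) & 0x3f = 50
prio [1+:2] = (word>>1) & 0x3 = 2
bank [0+:1] = (word>>0) & 0x1 = 1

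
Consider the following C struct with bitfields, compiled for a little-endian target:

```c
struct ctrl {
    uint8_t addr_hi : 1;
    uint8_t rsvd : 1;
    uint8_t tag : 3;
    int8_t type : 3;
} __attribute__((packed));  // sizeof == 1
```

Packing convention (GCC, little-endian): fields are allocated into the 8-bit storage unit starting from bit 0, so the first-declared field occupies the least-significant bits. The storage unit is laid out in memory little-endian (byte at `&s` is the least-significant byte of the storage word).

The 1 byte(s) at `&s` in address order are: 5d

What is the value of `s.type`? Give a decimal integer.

[0]=0x5d (little-endian) → word 0x5d
addr_hi:1 @ bit 0 → (0x5d>>0)&0x1 = 0x1
rsvd:1 @ bit 1 → (0x5d>>1)&0x1 = 0x0
tag:3 @ bit 2 → (0x5d>>2)&0x7 = 0x7
type:3 @ bit 5 → (0x5d>>5)&0x7 = 0x2  ←
type signed 3b, MSB=0: value = 2

2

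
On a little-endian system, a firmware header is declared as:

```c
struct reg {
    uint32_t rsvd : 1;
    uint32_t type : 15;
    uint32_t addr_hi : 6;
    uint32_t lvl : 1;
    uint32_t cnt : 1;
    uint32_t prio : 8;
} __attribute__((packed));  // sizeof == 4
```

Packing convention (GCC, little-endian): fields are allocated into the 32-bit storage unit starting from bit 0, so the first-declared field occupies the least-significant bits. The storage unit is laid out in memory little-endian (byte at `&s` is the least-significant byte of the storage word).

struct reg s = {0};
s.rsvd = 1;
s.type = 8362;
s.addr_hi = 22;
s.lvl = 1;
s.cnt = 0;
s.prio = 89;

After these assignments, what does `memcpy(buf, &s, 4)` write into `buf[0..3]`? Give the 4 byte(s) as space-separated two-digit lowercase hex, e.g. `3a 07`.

55 41 56 59

rsvd (1b) val=1 bits=0x1 at bit 0: 0x00000001
type (15b) val=8362 bits=0x20aa at bit 1: 0x00004155
addr_hi (6b) val=22 bits=0x16 at bit 16: 0x00164155
lvl (1b) val=1 bits=0x1 at bit 22: 0x00564155
cnt (1b) val=0 bits=0x0 at bit 23: 0x00564155
prio (8b) val=89 bits=0x59 at bit 24: 0x59564155
word = 0x59564155 → little-endian bytes:
  [0]=0x55  [1]=0x41  [2]=0x56  [3]=0x59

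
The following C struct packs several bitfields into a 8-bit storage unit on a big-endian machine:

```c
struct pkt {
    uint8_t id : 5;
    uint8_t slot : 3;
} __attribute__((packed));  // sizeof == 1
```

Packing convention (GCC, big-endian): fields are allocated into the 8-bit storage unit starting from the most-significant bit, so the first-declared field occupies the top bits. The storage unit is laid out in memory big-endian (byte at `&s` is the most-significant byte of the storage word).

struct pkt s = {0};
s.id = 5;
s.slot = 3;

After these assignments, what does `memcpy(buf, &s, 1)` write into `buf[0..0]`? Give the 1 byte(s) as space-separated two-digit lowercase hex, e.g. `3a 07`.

id (5b) val=5 bits=0x5 at bit 3: 0x28
slot (3b) val=3 bits=0x3 at bit 0: 0x2b
word = 0x2b → big-endian bytes:
  [0]=0x2b

2b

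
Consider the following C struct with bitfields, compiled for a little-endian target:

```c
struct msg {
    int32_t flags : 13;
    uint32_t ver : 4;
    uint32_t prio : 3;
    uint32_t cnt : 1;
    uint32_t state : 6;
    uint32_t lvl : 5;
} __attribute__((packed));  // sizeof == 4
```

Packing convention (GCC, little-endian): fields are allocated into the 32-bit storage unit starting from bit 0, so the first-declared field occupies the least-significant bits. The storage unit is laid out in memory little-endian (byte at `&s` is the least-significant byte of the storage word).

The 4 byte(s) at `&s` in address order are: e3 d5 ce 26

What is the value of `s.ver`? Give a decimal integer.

[0]=0xe3 [1]=0xd5 [2]=0xce [3]=0x26 (little-endian) → word 0x26ced5e3
flags:13 @ bit 0 → (0x26ced5e3>>0)&0x1fff = 0x15e3
ver:4 @ bit 13 → (0x26ced5e3>>13)&0xf = 0x6  ←
prio:3 @ bit 17 → (0x26ced5e3>>17)&0x7 = 0x7
cnt:1 @ bit 20 → (0x26ced5e3>>20)&0x1 = 0x0
state:6 @ bit 21 → (0x26ced5e3>>21)&0x3f = 0x36
lvl:5 @ bit 27 → (0x26ced5e3>>27)&0x1f = 0x4

6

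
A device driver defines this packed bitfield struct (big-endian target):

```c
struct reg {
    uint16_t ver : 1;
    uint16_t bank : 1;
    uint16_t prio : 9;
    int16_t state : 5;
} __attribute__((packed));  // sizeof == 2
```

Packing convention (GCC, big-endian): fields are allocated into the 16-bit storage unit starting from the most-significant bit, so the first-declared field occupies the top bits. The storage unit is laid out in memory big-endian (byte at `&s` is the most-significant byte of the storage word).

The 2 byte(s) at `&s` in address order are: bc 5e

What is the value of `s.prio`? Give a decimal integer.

482

[0]=0xbc [1]=0x5e (big-endian) → word 0xbc5e
ver:1 @ bit 15 → (0xbc5e>>15)&0x1 = 0x1
bank:1 @ bit 14 → (0xbc5e>>14)&0x1 = 0x0
prio:9 @ bit 5 → (0xbc5e>>5)&0x1ff = 0x1e2  ←
state:5 @ bit 0 → (0xbc5e>>0)&0x1f = 0x1e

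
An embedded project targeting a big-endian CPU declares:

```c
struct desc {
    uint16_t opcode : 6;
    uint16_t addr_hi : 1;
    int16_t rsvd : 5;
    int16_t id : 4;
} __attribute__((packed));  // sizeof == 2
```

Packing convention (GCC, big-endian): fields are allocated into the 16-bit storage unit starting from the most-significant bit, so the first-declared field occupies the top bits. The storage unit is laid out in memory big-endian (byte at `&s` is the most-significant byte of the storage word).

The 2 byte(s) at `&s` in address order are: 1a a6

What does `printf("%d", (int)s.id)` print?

6

[0]=0x1a [1]=0xa6 (big-endian) → word 0x1aa6
opcode:6 @ bit 10 → (0x1aa6>>10)&0x3f = 0x6
addr_hi:1 @ bit 9 → (0x1aa6>>9)&0x1 = 0x1
rsvd:5 @ bit 4 → (0x1aa6>>4)&0x1f = 0xa
id:4 @ bit 0 → (0x1aa6>>0)&0xf = 0x6  ←
id signed 4b, MSB=0: value = 6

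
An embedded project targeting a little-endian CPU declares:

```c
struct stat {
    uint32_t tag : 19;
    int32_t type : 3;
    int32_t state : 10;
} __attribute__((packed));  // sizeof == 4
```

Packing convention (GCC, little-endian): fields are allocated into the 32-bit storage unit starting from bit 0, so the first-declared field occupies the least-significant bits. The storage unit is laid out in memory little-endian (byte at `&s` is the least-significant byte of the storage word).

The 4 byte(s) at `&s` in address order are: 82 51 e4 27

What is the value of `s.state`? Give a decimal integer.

[0]=0x82 [1]=0x51 [2]=0xe4 [3]=0x27 (little-endian) → word 0x27e45182
tag [0+:19] = (word>>0) & 0x7ffff = 283010
type [19+:3] = (word>>19) & 0x7 = 4
state [22+:10] = (word>>22) & 0x3ff = 159  ←
state signed 10b, MSB=0: value = 159

159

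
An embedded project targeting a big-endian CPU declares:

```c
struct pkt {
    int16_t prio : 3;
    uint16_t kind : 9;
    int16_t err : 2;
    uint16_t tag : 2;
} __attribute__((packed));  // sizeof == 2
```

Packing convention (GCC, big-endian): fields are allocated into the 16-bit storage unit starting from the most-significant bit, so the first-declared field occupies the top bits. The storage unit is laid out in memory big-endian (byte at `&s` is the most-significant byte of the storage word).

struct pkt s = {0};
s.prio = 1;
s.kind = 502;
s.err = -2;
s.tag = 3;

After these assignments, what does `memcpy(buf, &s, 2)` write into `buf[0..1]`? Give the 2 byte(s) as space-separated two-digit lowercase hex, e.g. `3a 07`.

[13+:3] prio=1 & 0x7 = 0x1; word=0x2000
[4+:9] kind=502 & 0x1ff = 0x1f6; word=0x3f60
[2+:2] err=-2 & 0x3 = 0x2; word=0x3f68
[0+:2] tag=3 & 0x3 = 0x3; word=0x3f6b
word = 0x3f6b → big-endian bytes:
  [0]=0x3f  [1]=0x6b

3f 6b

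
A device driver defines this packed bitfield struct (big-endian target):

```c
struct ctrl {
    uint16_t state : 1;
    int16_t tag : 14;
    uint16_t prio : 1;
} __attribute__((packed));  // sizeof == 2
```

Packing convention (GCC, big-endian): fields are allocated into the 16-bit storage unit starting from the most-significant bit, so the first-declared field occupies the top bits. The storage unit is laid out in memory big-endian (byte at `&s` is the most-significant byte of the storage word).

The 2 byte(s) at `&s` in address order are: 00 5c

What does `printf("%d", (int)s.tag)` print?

46

[0]=0x00 [1]=0x5c (big-endian) → word 0x005c
state [15+:1] = (word>>15) & 0x1 = 0
tag [1+:14] = (word>>1) & 0x3fff = 46  ←
prio [0+:1] = (word>>0) & 0x1 = 0
tag signed 14b, MSB=0: value = 46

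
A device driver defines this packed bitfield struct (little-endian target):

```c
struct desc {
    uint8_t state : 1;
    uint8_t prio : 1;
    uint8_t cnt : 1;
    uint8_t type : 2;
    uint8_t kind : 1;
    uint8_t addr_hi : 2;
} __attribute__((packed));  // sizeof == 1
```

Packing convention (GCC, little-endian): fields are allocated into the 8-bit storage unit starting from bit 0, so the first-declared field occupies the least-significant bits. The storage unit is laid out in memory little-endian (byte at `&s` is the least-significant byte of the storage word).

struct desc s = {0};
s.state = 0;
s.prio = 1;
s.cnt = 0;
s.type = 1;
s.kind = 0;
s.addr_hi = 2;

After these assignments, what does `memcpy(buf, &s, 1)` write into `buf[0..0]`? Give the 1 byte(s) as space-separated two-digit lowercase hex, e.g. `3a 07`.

[0+:1] state=0 & 0x1 = 0x0; word=0x00
[1+:1] prio=1 & 0x1 = 0x1; word=0x02
[2+:1] cnt=0 & 0x1 = 0x0; word=0x02
[3+:2] type=1 & 0x3 = 0x1; word=0x0a
[5+:1] kind=0 & 0x1 = 0x0; word=0x0a
[6+:2] addr_hi=2 & 0x3 = 0x2; word=0x8a
word = 0x8a → little-endian bytes:
  [0]=0x8a

8a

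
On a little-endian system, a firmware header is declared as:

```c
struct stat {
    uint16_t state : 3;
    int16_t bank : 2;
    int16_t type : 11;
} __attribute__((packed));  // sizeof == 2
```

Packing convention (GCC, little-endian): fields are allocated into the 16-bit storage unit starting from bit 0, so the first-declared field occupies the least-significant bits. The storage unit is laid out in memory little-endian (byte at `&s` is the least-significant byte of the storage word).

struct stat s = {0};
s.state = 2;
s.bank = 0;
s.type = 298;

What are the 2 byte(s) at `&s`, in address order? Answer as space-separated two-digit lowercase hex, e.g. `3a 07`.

42 25

state:3 = 2 → 0x2 << 0 → word 0x0002
bank:2 = 0 → 0x0 << 3 → word 0x0002
type:11 = 298 → 0x12a << 5 → word 0x2542
word = 0x2542 → little-endian bytes:
  [0]=0x42  [1]=0x25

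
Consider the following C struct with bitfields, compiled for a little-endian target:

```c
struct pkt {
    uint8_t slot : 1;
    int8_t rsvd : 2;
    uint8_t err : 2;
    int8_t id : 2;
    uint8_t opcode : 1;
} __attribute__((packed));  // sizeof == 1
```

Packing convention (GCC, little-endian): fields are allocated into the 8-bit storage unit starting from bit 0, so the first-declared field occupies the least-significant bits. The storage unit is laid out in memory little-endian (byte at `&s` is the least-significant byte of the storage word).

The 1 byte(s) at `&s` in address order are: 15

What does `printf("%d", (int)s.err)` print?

[0]=0x15 (little-endian) → word 0x15
slot:1 @ bit 0 → (0x15>>0)&0x1 = 0x1
rsvd:2 @ bit 1 → (0x15>>1)&0x3 = 0x2
err:2 @ bit 3 → (0x15>>3)&0x3 = 0x2  ←
id:2 @ bit 5 → (0x15>>5)&0x3 = 0x0
opcode:1 @ bit 7 → (0x15>>7)&0x1 = 0x0

2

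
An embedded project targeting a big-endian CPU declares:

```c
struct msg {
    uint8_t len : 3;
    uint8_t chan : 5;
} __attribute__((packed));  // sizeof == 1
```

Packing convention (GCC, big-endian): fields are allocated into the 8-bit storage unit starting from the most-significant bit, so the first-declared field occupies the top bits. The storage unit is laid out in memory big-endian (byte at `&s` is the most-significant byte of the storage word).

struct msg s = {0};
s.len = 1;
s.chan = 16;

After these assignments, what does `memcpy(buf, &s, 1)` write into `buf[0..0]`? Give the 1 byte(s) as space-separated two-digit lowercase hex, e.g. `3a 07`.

len:3 = 1 → 0x1 << 5 → word 0x20
chan:5 = 16 → 0x10 << 0 → word 0x30
word = 0x30 → big-endian bytes:
  [0]=0x30

30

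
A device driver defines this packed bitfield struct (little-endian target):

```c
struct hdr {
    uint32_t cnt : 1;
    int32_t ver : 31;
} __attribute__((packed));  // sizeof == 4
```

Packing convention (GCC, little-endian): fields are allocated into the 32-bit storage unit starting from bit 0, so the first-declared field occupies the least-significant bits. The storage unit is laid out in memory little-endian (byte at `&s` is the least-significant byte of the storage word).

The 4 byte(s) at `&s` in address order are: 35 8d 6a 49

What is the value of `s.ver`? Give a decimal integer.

615859866

[0]=0x35 [1]=0x8d [2]=0x6a [3]=0x49 (little-endian) → word 0x496a8d35
cnt:1 @ bit 0 → (0x496a8d35>>0)&0x1 = 0x1
ver:31 @ bit 1 → (0x496a8d35>>1)&0x7fffffff = 0x24b5469a  ←
ver signed 31b, MSB=0: value = 615859866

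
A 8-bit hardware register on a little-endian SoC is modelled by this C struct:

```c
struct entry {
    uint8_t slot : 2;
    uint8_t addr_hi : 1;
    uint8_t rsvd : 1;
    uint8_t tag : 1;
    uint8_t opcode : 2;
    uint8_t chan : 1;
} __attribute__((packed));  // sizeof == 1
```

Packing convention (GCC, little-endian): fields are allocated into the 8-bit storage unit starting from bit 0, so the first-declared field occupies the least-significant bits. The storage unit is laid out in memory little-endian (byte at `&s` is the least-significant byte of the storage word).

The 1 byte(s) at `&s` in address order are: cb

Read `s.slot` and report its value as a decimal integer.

3

[0]=0xcb (little-endian) → word 0xcb
slot [0+:2] = (word>>0) & 0x3 = 3  ←
addr_hi [2+:1] = (word>>2) & 0x1 = 0
rsvd [3+:1] = (word>>3) & 0x1 = 1
tag [4+:1] = (word>>4) & 0x1 = 0
opcode [5+:2] = (word>>5) & 0x3 = 2
chan [7+:1] = (word>>7) & 0x1 = 1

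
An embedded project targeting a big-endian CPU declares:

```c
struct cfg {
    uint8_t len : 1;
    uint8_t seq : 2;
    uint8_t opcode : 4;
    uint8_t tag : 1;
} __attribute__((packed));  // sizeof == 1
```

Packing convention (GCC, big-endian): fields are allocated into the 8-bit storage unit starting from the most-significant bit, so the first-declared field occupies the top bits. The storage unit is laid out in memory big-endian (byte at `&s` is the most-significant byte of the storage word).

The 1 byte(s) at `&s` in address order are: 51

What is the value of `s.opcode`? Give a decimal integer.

[0]=0x51 (big-endian) → word 0x51
len:1 @ bit 7 → (0x51>>7)&0x1 = 0x0
seq:2 @ bit 5 → (0x51>>5)&0x3 = 0x2
opcode:4 @ bit 1 → (0x51>>1)&0xf = 0x8  ←
tag:1 @ bit 0 → (0x51>>0)&0x1 = 0x1

8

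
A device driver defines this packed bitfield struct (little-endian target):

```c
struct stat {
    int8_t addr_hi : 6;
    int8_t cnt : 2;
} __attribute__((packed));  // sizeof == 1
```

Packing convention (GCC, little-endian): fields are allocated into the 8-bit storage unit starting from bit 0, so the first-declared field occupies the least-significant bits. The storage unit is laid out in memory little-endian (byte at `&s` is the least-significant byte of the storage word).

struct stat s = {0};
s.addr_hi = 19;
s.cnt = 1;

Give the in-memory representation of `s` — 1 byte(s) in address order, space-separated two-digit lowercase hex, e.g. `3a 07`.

53

addr_hi:6 = 19 → 0x13 << 0 → word 0x13
cnt:2 = 1 → 0x1 << 6 → word 0x53
word = 0x53 → little-endian bytes:
  [0]=0x53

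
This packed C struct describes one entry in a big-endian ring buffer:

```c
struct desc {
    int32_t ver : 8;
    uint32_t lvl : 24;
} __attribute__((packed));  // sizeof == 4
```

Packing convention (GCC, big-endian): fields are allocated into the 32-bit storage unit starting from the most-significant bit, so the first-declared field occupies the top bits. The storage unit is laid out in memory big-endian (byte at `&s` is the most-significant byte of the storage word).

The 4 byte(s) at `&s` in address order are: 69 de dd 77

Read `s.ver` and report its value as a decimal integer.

105

[0]=0x69 [1]=0xde [2]=0xdd [3]=0x77 (big-endian) → word 0x69dedd77
ver [24+:8] = (word>>24) & 0xff = 105  ←
lvl [0+:24] = (word>>0) & 0xffffff = 14605687
ver signed 8b, MSB=0: value = 105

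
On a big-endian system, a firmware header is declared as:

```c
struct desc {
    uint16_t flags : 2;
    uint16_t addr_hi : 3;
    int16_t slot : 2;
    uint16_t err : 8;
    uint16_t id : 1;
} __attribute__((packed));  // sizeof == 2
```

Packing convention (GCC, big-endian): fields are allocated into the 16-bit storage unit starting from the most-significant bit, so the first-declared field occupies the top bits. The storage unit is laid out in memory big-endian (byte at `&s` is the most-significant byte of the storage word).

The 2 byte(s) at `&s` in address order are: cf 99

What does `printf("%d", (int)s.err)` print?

204

[0]=0xcf [1]=0x99 (big-endian) → word 0xcf99
flags [14+:2] = (word>>14) & 0x3 = 3
addr_hi [11+:3] = (word>>11) & 0x7 = 1
slot [9+:2] = (word>>9) & 0x3 = 3
err [1+:8] = (word>>1) & 0xff = 204  ←
id [0+:1] = (word>>0) & 0x1 = 1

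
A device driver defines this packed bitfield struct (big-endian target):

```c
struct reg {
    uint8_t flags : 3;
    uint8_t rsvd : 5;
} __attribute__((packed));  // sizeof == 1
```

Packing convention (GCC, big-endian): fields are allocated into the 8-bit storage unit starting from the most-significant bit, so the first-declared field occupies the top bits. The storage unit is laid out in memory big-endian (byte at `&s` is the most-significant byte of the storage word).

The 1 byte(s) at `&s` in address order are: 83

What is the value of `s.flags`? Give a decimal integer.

[0]=0x83 (big-endian) → word 0x83
flags:3 @ bit 5 → (0x83>>5)&0x7 = 0x4  ←
rsvd:5 @ bit 0 → (0x83>>0)&0x1f = 0x3

4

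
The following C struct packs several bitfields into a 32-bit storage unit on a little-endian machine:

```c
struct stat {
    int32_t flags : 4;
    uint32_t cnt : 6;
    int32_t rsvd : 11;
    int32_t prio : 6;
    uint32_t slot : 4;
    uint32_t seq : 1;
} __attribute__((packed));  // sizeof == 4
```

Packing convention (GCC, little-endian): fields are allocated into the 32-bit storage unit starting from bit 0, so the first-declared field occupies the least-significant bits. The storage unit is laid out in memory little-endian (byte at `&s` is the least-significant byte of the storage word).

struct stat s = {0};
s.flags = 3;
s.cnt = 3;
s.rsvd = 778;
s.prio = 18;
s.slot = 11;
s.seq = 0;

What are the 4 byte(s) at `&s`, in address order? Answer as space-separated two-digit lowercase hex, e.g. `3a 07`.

33 28 4c 5a

[0+:4] flags=3 & 0xf = 0x3; word=0x00000003
[4+:6] cnt=3 & 0x3f = 0x3; word=0x00000033
[10+:11] rsvd=778 & 0x7ff = 0x30a; word=0x000c2833
[21+:6] prio=18 & 0x3f = 0x12; word=0x024c2833
[27+:4] slot=11 & 0xf = 0xb; word=0x5a4c2833
[31+:1] seq=0 & 0x1 = 0x0; word=0x5a4c2833
word = 0x5a4c2833 → little-endian bytes:
  [0]=0x33  [1]=0x28  [2]=0x4c  [3]=0x5a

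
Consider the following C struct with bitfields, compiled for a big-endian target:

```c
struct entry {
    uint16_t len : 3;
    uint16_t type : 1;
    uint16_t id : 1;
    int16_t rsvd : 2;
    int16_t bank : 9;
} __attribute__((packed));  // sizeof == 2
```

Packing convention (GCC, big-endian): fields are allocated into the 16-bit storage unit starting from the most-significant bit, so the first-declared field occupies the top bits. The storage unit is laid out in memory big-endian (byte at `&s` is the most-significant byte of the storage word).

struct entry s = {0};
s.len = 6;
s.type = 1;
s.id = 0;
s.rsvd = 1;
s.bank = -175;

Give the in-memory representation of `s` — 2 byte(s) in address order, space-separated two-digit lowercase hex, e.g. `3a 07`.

len:3 = 6 → 0x6 << 13 → word 0xc000
type:1 = 1 → 0x1 << 12 → word 0xd000
id:1 = 0 → 0x0 << 11 → word 0xd000
rsvd:2 = 1 → 0x1 << 9 → word 0xd200
bank:9 = -175 → 0x151 << 0 → word 0xd351
word = 0xd351 → big-endian bytes:
  [0]=0xd3  [1]=0x51

d3 51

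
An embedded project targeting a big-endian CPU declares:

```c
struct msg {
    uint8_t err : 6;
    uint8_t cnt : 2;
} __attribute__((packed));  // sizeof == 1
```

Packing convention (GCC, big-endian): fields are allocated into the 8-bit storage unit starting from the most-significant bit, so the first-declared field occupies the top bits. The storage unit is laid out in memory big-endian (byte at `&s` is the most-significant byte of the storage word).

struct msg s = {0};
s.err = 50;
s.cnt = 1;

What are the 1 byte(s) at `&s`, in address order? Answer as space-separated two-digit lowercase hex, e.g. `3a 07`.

err (6b) val=50 bits=0x32 at bit 2: 0xc8
cnt (2b) val=1 bits=0x1 at bit 0: 0xc9
word = 0xc9 → big-endian bytes:
  [0]=0xc9

c9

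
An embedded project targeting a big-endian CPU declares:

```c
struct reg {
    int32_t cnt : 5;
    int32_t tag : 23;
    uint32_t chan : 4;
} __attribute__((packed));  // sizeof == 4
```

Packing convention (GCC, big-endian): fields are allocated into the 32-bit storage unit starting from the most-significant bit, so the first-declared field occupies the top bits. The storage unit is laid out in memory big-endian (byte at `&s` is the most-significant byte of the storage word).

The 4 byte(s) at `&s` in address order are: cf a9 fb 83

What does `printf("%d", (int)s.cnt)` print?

-7

[0]=0xcf [1]=0xa9 [2]=0xfb [3]=0x83 (big-endian) → word 0xcfa9fb83
cnt:5 @ bit 27 → (0xcfa9fb83>>27)&0x1f = 0x19  ←
tag:23 @ bit 4 → (0xcfa9fb83>>4)&0x7fffff = 0x7a9fb8
chan:4 @ bit 0 → (0xcfa9fb83>>0)&0xf = 0x3
cnt signed 5b, MSB=1: 25 - 32 = -7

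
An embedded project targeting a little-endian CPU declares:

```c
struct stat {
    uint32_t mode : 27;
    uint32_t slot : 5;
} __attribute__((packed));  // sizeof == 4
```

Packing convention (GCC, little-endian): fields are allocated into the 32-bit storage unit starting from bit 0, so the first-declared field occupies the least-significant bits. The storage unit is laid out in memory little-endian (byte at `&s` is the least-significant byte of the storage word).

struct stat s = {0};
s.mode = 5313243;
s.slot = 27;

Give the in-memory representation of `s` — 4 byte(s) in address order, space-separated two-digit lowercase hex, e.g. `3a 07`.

[0+:27] mode=5313243 & 0x7ffffff = 0x5112db; word=0x005112db
[27+:5] slot=27 & 0x1f = 0x1b; word=0xd85112db
word = 0xd85112db → little-endian bytes:
  [0]=0xdb  [1]=0x12  [2]=0x51  [3]=0xd8

db 12 51 d8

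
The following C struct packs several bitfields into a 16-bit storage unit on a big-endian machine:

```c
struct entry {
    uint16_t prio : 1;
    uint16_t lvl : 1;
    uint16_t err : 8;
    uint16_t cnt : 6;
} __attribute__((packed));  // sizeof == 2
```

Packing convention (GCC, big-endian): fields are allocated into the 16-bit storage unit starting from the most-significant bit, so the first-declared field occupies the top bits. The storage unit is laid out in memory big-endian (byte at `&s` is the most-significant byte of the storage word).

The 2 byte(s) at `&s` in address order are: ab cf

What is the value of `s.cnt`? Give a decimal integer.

[0]=0xab [1]=0xcf (big-endian) → word 0xabcf
prio:1 @ bit 15 → (0xabcf>>15)&0x1 = 0x1
lvl:1 @ bit 14 → (0xabcf>>14)&0x1 = 0x0
err:8 @ bit 6 → (0xabcf>>6)&0xff = 0xaf
cnt:6 @ bit 0 → (0xabcf>>0)&0x3f = 0xf  ←

15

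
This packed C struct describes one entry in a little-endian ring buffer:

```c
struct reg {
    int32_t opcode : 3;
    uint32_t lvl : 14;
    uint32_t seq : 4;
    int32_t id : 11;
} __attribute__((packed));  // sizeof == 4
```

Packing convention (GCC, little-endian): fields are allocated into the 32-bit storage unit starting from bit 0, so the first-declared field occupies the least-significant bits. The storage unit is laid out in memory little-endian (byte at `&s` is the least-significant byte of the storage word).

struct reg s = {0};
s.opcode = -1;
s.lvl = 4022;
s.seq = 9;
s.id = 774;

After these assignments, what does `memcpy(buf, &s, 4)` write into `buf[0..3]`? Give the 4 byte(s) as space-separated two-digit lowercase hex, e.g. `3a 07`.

opcode:3 = -1 → 0x7 << 0 → word 0x00000007
lvl:14 = 4022 → 0xfb6 << 3 → word 0x00007db7
seq:4 = 9 → 0x9 << 17 → word 0x00127db7
id:11 = 774 → 0x306 << 21 → word 0x60d27db7
word = 0x60d27db7 → little-endian bytes:
  [0]=0xb7  [1]=0x7d  [2]=0xd2  [3]=0x60

b7 7d d2 60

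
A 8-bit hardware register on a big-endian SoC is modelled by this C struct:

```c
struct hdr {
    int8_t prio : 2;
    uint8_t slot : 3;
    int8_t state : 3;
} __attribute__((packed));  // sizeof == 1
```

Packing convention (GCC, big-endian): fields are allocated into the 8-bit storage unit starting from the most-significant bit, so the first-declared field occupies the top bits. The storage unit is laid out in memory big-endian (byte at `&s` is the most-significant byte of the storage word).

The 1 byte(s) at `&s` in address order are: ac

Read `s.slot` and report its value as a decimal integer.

5

[0]=0xac (big-endian) → word 0xac
prio [6+:2] = (word>>6) & 0x3 = 2
slot [3+:3] = (word>>3) & 0x7 = 5  ←
state [0+:3] = (word>>0) & 0x7 = 4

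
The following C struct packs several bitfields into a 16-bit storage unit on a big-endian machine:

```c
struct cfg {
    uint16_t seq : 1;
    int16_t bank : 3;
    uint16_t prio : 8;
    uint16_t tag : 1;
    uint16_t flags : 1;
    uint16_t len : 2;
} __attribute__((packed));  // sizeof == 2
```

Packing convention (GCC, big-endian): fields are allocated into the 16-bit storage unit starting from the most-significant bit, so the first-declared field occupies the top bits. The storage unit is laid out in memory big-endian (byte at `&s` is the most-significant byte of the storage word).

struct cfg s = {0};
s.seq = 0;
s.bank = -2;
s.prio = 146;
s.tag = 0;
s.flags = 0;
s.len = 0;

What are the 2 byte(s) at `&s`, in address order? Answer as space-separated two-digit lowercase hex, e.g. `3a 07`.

69 20

seq:1 = 0 → 0x0 << 15 → word 0x0000
bank:3 = -2 → 0x6 << 12 → word 0x6000
prio:8 = 146 → 0x92 << 4 → word 0x6920
tag:1 = 0 → 0x0 << 3 → word 0x6920
flags:1 = 0 → 0x0 << 2 → word 0x6920
len:2 = 0 → 0x0 << 0 → word 0x6920
word = 0x6920 → big-endian bytes:
  [0]=0x69  [1]=0x20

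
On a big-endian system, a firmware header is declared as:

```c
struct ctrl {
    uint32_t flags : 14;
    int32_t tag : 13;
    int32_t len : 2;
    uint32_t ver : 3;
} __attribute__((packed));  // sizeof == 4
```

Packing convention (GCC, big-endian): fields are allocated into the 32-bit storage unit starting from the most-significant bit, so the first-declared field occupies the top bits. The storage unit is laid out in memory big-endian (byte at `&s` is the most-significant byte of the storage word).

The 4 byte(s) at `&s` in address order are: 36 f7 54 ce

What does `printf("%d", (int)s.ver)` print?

6

[0]=0x36 [1]=0xf7 [2]=0x54 [3]=0xce (big-endian) → word 0x36f754ce
flags:14 @ bit 18 → (0x36f754ce>>18)&0x3fff = 0xdbd
tag:13 @ bit 5 → (0x36f754ce>>5)&0x1fff = 0x1aa6
len:2 @ bit 3 → (0x36f754ce>>3)&0x3 = 0x1
ver:3 @ bit 0 → (0x36f754ce>>0)&0x7 = 0x6  ←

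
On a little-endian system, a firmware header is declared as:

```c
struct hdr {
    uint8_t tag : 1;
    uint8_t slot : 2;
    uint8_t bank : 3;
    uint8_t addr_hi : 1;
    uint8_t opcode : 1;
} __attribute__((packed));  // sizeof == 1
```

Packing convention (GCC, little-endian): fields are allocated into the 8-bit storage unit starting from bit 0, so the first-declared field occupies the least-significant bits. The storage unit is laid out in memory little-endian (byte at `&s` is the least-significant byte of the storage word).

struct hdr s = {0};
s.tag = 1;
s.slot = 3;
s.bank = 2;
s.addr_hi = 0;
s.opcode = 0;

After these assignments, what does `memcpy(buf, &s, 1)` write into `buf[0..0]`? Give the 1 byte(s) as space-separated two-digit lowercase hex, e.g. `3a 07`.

[0+:1] tag=1 & 0x1 = 0x1; word=0x01
[1+:2] slot=3 & 0x3 = 0x3; word=0x07
[3+:3] bank=2 & 0x7 = 0x2; word=0x17
[6+:1] addr_hi=0 & 0x1 = 0x0; word=0x17
[7+:1] opcode=0 & 0x1 = 0x0; word=0x17
word = 0x17 → little-endian bytes:
  [0]=0x17

17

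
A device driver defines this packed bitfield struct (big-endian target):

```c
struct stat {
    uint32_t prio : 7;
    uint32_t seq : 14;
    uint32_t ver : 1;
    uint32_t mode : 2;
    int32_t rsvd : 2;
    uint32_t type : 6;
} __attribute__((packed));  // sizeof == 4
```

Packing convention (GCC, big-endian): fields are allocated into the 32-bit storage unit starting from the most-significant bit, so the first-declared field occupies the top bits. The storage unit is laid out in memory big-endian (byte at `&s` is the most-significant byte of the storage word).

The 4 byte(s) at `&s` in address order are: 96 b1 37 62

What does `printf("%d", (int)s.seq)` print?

[0]=0x96 [1]=0xb1 [2]=0x37 [3]=0x62 (big-endian) → word 0x96b13762
prio:7 @ bit 25 → (0x96b13762>>25)&0x7f = 0x4b
seq:14 @ bit 11 → (0x96b13762>>11)&0x3fff = 0x1626  ←
ver:1 @ bit 10 → (0x96b13762>>10)&0x1 = 0x1
mode:2 @ bit 8 → (0x96b13762>>8)&0x3 = 0x3
rsvd:2 @ bit 6 → (0x96b13762>>6)&0x3 = 0x1
type:6 @ bit 0 → (0x96b13762>>0)&0x3f = 0x22

5670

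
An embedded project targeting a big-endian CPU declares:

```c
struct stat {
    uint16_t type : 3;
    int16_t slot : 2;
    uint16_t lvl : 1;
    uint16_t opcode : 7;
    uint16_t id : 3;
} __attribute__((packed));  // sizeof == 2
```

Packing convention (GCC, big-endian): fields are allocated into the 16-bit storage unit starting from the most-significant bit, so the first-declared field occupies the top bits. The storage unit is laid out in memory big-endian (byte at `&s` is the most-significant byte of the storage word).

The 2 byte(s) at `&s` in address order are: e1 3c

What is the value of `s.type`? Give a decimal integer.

[0]=0xe1 [1]=0x3c (big-endian) → word 0xe13c
type:3 @ bit 13 → (0xe13c>>13)&0x7 = 0x7  ←
slot:2 @ bit 11 → (0xe13c>>11)&0x3 = 0x0
lvl:1 @ bit 10 → (0xe13c>>10)&0x1 = 0x0
opcode:7 @ bit 3 → (0xe13c>>3)&0x7f = 0x27
id:3 @ bit 0 → (0xe13c>>0)&0x7 = 0x4

7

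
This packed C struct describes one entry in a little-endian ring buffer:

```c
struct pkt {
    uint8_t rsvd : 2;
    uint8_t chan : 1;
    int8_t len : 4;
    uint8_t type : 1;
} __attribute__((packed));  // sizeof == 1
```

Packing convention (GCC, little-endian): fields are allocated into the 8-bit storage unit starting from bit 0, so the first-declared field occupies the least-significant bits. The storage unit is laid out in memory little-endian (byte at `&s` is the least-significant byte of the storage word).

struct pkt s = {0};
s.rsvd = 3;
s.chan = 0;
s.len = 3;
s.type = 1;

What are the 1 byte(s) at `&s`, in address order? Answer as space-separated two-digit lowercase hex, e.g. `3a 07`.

rsvd (2b) val=3 bits=0x3 at bit 0: 0x03
chan (1b) val=0 bits=0x0 at bit 2: 0x03
len (4b) val=3 bits=0x3 at bit 3: 0x1b
type (1b) val=1 bits=0x1 at bit 7: 0x9b
word = 0x9b → little-endian bytes:
  [0]=0x9b

9b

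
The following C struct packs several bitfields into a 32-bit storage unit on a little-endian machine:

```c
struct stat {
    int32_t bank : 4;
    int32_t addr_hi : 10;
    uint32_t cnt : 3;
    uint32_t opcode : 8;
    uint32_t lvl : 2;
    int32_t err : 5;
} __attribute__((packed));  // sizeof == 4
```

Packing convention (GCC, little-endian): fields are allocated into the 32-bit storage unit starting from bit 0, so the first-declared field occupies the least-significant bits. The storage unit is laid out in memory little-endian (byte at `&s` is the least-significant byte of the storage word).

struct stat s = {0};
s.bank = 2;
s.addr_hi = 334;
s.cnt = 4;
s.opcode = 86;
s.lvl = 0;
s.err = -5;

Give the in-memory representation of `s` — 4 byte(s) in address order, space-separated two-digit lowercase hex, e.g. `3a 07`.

e2 14 ad d8

bank (4b) val=2 bits=0x2 at bit 0: 0x00000002
addr_hi (10b) val=334 bits=0x14e at bit 4: 0x000014e2
cnt (3b) val=4 bits=0x4 at bit 14: 0x000114e2
opcode (8b) val=86 bits=0x56 at bit 17: 0x00ad14e2
lvl (2b) val=0 bits=0x0 at bit 25: 0x00ad14e2
err (5b) val=-5 bits=0x1b at bit 27: 0xd8ad14e2
word = 0xd8ad14e2 → little-endian bytes:
  [0]=0xe2  [1]=0x14  [2]=0xad  [3]=0xd8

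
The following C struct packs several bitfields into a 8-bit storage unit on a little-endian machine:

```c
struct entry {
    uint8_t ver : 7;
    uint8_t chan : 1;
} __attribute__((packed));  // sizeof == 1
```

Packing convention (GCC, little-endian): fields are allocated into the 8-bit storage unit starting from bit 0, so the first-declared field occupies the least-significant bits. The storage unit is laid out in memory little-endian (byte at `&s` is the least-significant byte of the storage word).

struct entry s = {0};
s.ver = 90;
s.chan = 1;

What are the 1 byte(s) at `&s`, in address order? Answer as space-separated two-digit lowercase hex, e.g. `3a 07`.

da

ver (7b) val=90 bits=0x5a at bit 0: 0x5a
chan (1b) val=1 bits=0x1 at bit 7: 0xda
word = 0xda → little-endian bytes:
  [0]=0xda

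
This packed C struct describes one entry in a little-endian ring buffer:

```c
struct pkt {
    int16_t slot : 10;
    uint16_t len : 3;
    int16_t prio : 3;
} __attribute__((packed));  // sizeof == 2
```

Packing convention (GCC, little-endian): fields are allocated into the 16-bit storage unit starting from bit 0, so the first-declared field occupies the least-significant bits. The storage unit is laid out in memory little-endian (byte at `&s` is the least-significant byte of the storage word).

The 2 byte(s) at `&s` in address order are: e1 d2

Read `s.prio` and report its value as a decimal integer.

[0]=0xe1 [1]=0xd2 (little-endian) → word 0xd2e1
slot:10 @ bit 0 → (0xd2e1>>0)&0x3ff = 0x2e1
len:3 @ bit 10 → (0xd2e1>>10)&0x7 = 0x4
prio:3 @ bit 13 → (0xd2e1>>13)&0x7 = 0x6  ←
prio signed 3b, MSB=1: 6 - 8 = -2

-2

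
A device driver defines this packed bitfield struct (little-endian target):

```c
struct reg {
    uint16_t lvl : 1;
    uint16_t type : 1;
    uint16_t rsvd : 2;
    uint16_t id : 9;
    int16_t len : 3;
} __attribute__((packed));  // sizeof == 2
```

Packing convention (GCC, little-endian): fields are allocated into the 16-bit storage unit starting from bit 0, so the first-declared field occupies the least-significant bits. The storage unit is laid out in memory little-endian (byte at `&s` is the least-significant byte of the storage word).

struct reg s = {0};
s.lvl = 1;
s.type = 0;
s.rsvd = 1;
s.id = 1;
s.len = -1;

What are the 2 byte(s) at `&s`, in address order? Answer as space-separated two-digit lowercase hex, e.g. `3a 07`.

15 e0

[0+:1] lvl=1 & 0x1 = 0x1; word=0x0001
[1+:1] type=0 & 0x1 = 0x0; word=0x0001
[2+:2] rsvd=1 & 0x3 = 0x1; word=0x0005
[4+:9] id=1 & 0x1ff = 0x1; word=0x0015
[13+:3] len=-1 & 0x7 = 0x7; word=0xe015
word = 0xe015 → little-endian bytes:
  [0]=0x15  [1]=0xe0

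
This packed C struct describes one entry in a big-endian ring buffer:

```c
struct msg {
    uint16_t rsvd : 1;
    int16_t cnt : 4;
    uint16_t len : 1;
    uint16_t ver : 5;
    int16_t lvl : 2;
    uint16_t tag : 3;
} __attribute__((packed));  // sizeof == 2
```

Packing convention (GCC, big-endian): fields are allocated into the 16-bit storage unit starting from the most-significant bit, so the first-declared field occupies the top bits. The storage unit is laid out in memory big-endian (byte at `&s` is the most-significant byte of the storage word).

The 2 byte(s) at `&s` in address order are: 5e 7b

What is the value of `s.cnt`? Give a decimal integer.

[0]=0x5e [1]=0x7b (big-endian) → word 0x5e7b
rsvd [15+:1] = (word>>15) & 0x1 = 0
cnt [11+:4] = (word>>11) & 0xf = 11  ←
len [10+:1] = (word>>10) & 0x1 = 1
ver [5+:5] = (word>>5) & 0x1f = 19
lvl [3+:2] = (word>>3) & 0x3 = 3
tag [0+:3] = (word>>0) & 0x7 = 3
cnt signed 4b, MSB=1: 11 - 16 = -5

-5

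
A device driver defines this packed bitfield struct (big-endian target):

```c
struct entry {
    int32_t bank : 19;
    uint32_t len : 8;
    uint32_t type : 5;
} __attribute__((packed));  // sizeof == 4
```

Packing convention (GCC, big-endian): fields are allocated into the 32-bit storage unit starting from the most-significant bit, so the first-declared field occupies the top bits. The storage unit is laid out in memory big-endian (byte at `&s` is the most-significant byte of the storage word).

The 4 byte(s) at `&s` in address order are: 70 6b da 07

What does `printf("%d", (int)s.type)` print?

[0]=0x70 [1]=0x6b [2]=0xda [3]=0x07 (big-endian) → word 0x706bda07
bank:19 @ bit 13 → (0x706bda07>>13)&0x7ffff = 0x3835e
len:8 @ bit 5 → (0x706bda07>>5)&0xff = 0xd0
type:5 @ bit 0 → (0x706bda07>>0)&0x1f = 0x7  ←

7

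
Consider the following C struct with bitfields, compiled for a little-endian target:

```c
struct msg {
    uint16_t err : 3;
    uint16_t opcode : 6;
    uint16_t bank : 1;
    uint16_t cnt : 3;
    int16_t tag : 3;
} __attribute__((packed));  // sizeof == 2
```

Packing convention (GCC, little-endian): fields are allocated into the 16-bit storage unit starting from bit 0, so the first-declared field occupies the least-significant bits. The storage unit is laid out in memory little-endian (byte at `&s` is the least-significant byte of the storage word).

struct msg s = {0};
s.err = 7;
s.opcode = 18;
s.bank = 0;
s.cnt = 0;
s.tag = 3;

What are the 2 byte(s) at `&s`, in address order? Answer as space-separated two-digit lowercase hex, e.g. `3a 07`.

err (3b) val=7 bits=0x7 at bit 0: 0x0007
opcode (6b) val=18 bits=0x12 at bit 3: 0x0097
bank (1b) val=0 bits=0x0 at bit 9: 0x0097
cnt (3b) val=0 bits=0x0 at bit 10: 0x0097
tag (3b) val=3 bits=0x3 at bit 13: 0x6097
word = 0x6097 → little-endian bytes:
  [0]=0x97  [1]=0x60

97 60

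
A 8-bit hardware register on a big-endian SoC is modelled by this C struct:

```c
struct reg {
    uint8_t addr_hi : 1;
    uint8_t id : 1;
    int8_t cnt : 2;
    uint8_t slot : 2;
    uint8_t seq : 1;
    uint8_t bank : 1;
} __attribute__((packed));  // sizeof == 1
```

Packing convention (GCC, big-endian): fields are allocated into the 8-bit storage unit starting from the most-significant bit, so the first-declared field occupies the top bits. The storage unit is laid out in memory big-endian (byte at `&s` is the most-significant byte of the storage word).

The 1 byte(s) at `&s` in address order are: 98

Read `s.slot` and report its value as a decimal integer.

2

[0]=0x98 (big-endian) → word 0x98
addr_hi:1 @ bit 7 → (0x98>>7)&0x1 = 0x1
id:1 @ bit 6 → (0x98>>6)&0x1 = 0x0
cnt:2 @ bit 4 → (0x98>>4)&0x3 = 0x1
slot:2 @ bit 2 → (0x98>>2)&0x3 = 0x2  ←
seq:1 @ bit 1 → (0x98>>1)&0x1 = 0x0
bank:1 @ bit 0 → (0x98>>0)&0x1 = 0x0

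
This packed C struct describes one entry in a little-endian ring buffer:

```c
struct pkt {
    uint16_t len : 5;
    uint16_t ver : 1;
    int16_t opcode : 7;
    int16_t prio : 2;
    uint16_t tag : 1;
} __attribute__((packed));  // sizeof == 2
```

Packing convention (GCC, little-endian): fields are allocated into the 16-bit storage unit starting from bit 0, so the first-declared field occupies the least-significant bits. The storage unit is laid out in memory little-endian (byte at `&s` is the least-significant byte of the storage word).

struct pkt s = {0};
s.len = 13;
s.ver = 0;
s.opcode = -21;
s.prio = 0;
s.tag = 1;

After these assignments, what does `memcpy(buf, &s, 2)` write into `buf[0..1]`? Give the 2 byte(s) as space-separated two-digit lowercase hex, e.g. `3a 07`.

len:5 = 13 → 0xd << 0 → word 0x000d
ver:1 = 0 → 0x0 << 5 → word 0x000d
opcode:7 = -21 → 0x6b << 6 → word 0x1acd
prio:2 = 0 → 0x0 << 13 → word 0x1acd
tag:1 = 1 → 0x1 << 15 → word 0x9acd
word = 0x9acd → little-endian bytes:
  [0]=0xcd  [1]=0x9a

cd 9a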